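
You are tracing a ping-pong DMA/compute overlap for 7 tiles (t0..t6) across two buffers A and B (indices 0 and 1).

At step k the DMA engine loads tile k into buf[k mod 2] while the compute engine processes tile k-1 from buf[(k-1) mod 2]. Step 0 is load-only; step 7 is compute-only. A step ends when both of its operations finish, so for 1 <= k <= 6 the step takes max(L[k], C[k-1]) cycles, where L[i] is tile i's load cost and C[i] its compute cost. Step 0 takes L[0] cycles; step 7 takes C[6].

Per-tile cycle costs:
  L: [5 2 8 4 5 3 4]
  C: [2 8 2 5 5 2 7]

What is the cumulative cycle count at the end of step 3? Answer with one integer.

k=0 load=t0/5c comp=- wait=5 total=5
k=1 load=t1/2c comp=t0/2c wait=2 total=7
k=2 load=t2/8c comp=t1/8c wait=8 total=15
k=3 load=t3/4c comp=t2/2c wait=4 total=19
k=4 load=t4/5c comp=t3/5c wait=5 total=24
k=5 load=t5/3c comp=t4/5c wait=5 total=29
k=6 load=t6/4c comp=t5/2c wait=4 total=33
k=7 load=- comp=t6/7c wait=7 total=40

end_cycle[3] = 19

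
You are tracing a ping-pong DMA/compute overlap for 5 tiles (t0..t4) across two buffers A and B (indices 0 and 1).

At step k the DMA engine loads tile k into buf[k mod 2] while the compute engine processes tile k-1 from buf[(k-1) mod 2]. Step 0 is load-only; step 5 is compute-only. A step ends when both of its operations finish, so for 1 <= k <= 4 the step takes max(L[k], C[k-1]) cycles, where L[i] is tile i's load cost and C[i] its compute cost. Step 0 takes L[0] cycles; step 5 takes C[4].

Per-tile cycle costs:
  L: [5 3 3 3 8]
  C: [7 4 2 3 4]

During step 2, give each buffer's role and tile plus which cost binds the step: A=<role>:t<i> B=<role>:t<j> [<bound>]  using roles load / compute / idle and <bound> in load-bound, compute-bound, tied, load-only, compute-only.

step 2: A=load:t2 B=compute:t1 [compute-bound]

k=0 load=t0/5c comp=- wait=5 total=5
k=1 load=t1/3c comp=t0/7c wait=7 total=12
k=2 load=t2/3c comp=t1/4c wait=4 total=16
k=3 load=t3/3c comp=t2/2c wait=3 total=19
k=4 load=t4/8c comp=t3/3c wait=8 total=27
k=5 load=- comp=t4/4c wait=4 total=31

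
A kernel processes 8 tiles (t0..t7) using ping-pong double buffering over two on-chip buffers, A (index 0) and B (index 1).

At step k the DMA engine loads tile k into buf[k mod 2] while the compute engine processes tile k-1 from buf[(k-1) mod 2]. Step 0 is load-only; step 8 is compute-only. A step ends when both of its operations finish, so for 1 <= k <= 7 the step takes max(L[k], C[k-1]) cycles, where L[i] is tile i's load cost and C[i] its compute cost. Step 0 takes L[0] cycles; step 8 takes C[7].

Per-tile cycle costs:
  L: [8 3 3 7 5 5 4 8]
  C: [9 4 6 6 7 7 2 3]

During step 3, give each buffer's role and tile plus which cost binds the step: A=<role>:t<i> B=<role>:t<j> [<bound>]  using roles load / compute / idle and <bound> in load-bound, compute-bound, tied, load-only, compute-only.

k=0 load=t0/8c comp=- wait=8 total=8
k=1 load=t1/3c comp=t0/9c wait=9 total=17
k=2 load=t2/3c comp=t1/4c wait=4 total=21
k=3 load=t3/7c comp=t2/6c wait=7 total=28
k=4 load=t4/5c comp=t3/6c wait=6 total=34
k=5 load=t5/5c comp=t4/7c wait=7 total=41
k=6 load=t6/4c comp=t5/7c wait=7 total=48
k=7 load=t7/8c comp=t6/2c wait=8 total=56
k=8 load=- comp=t7/3c wait=3 total=59

step 3: A=compute:t2 B=load:t3 [load-bound]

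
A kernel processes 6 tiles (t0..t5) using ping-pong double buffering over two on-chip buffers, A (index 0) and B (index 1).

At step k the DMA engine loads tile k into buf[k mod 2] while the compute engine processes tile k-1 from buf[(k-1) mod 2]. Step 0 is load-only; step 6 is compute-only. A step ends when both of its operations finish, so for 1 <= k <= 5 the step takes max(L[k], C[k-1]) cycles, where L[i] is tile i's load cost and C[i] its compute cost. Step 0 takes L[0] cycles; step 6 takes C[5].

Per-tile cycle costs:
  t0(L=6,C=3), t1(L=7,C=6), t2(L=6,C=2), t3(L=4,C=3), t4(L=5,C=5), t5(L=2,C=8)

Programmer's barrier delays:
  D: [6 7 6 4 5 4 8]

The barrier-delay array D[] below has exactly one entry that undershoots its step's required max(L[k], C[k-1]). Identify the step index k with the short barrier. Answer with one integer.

hazard at step 5

[0] required=L[0]=6=6 vs D=6 ok
[1] required=max(L[1]=7,C[0]=3)=7 vs D=7 ok
[2] required=max(L[2]=6,C[1]=6)=6 vs D=6 ok
[3] required=max(L[3]=4,C[2]=2)=4 vs D=4 ok
[4] required=max(L[4]=5,C[3]=3)=5 vs D=5 ok
[5] required=max(L[5]=2,C[4]=5)=5 vs D=4 SHORT
[6] required=C[5]=8=8 vs D=8 ok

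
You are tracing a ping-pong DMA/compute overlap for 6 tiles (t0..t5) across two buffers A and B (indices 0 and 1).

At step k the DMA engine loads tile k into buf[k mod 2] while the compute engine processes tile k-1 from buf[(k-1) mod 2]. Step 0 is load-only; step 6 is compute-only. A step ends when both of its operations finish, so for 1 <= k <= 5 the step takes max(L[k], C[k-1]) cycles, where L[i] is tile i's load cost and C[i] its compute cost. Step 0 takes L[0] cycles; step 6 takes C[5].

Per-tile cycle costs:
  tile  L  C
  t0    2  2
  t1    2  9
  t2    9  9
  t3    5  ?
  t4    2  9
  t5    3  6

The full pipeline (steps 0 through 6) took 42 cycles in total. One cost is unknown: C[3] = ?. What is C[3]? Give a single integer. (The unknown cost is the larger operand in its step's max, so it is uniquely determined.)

step 0 | dur = L[0]=2 = 2
step 1 | dur = max(L[1]=2, C[0]=2) = 2
step 2 | dur = max(L[2]=9, C[1]=9) = 9
step 3 | dur = max(L[3]=5, C[2]=9) = 9
step 4 | dur = max(L[4]=2, C[3]=?) = C[3]  (unknown; binding)
step 5 | dur = max(L[5]=3, C[4]=9) = 9
step 6 | dur = C[5]=6 = 6
sum of known step durations = 37
dur[4] = total - known = 42 - 37 = 5
C[3] is the binding max in step 4, so C[3] = dur[4] = 5

C[3] = 5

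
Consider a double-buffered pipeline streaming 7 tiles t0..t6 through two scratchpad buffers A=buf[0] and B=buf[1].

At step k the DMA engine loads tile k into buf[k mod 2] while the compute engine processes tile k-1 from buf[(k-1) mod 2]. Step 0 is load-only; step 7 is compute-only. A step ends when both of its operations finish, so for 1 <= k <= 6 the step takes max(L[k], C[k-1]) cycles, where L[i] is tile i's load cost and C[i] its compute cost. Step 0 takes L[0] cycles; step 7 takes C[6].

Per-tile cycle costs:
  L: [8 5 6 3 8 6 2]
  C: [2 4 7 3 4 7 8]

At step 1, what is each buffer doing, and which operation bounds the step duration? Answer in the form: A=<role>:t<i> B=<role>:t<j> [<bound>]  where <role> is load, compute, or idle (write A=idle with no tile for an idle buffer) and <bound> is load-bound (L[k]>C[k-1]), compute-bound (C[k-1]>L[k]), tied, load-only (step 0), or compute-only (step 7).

step 1: A=compute:t0 B=load:t1 [load-bound]

  0. 8=8c; end=8; A:t0 B:-
  1. max(5,2)=5c; end=13; A:t0 B:t1
  2. max(6,4)=6c; end=19; A:t2 B:t1
  3. max(3,7)=7c; end=26; A:t2 B:t3
  4. max(8,3)=8c; end=34; A:t4 B:t3
  5. max(6,4)=6c; end=40; A:t4 B:t5
  6. max(2,7)=7c; end=47; A:t6 B:t5
  7. 8=8c; end=55; A:t6 B:t5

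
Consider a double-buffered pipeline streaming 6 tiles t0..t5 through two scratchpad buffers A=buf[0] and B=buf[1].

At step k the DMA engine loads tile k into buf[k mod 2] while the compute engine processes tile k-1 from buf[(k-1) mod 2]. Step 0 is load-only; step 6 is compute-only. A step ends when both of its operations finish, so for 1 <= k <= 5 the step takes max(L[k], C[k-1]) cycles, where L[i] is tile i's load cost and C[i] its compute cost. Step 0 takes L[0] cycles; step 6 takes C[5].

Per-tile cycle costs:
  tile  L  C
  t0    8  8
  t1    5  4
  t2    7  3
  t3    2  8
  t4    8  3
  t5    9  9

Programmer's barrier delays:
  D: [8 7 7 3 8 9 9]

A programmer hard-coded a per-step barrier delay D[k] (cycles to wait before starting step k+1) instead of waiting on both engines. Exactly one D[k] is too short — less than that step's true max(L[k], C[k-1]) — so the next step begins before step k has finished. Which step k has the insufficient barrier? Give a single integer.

hazard at step 1

[0] required=L[0]=8=8 vs D=8 ok
[1] required=max(L[1]=5,C[0]=8)=8 vs D=7 SHORT
[2] required=max(L[2]=7,C[1]=4)=7 vs D=7 ok
[3] required=max(L[3]=2,C[2]=3)=3 vs D=3 ok
[4] required=max(L[4]=8,C[3]=8)=8 vs D=8 ok
[5] required=max(L[5]=9,C[4]=3)=9 vs D=9 ok
[6] required=C[5]=9=9 vs D=9 ok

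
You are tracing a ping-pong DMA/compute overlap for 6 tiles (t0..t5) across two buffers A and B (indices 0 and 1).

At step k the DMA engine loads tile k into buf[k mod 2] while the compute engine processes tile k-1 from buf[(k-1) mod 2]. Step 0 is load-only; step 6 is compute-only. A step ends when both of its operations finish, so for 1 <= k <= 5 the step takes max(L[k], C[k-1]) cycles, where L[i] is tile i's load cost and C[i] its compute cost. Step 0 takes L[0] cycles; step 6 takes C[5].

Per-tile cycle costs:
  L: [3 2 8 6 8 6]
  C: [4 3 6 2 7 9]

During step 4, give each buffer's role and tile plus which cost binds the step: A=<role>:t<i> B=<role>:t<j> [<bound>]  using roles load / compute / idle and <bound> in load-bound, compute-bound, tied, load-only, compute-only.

[0] DMA t0→A (3c) ∥ CU idle ⇒ 3c, clock 3
[1] DMA t1→B (2c) ∥ CU A:t0 (4c) ⇒ 4c, clock 7
[2] DMA t2→A (8c) ∥ CU B:t1 (3c) ⇒ 8c, clock 15
[3] DMA t3→B (6c) ∥ CU A:t2 (6c) ⇒ 6c, clock 21
[4] DMA t4→A (8c) ∥ CU B:t3 (2c) ⇒ 8c, clock 29
[5] DMA t5→B (6c) ∥ CU A:t4 (7c) ⇒ 7c, clock 36
[6] DMA idle ∥ CU B:t5 (9c) ⇒ 9c, clock 45

step 4: A=load:t4 B=compute:t3 [load-bound]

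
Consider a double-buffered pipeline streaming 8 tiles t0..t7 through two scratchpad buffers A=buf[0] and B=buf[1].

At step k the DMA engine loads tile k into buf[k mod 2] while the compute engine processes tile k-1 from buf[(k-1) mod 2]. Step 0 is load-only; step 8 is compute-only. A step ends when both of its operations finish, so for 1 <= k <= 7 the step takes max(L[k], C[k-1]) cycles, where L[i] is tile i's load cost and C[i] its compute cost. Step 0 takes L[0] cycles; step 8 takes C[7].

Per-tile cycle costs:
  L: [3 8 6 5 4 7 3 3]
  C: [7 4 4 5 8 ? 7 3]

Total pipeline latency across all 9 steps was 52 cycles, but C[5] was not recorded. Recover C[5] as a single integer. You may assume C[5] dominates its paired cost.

C[5] = 7

step 0 → dur = L[0]=3 = 3
step 1 → dur = max(L[1]=8, C[0]=7) = 8
step 2 → dur = max(L[2]=6, C[1]=4) = 6
step 3 → dur = max(L[3]=5, C[2]=4) = 5
step 4 → dur = max(L[4]=4, C[3]=5) = 5
step 5 → dur = max(L[5]=7, C[4]=8) = 8
step 6 → dur = max(L[6]=3, C[5]=?) = C[5]  (unknown; binding)
step 7 → dur = max(L[7]=3, C[6]=7) = 7
step 8 → dur = C[7]=3 = 3
sum of known step durations = 45
dur[6] = total - known = 52 - 45 = 7
C[5] is the binding max in step 6, so C[5] = dur[6] = 7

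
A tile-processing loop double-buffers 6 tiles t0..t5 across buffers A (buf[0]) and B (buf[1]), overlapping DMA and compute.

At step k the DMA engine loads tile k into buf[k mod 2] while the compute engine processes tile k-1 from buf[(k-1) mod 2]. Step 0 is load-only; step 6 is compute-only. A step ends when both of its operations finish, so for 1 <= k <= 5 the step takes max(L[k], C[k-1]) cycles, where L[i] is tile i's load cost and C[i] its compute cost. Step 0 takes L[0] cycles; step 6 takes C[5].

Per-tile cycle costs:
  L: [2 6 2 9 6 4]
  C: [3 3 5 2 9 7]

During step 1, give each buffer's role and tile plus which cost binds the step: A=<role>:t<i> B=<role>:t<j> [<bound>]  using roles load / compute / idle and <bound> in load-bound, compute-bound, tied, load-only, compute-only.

step 0: L[0]=2 → dur=2, Σ=2 | A=load:t0 B=idle [load-only]
step 1: L[1]=6 C[0]=3 → dur=6, Σ=8 | A=compute:t0 B=load:t1 [load-bound]
step 2: L[2]=2 C[1]=3 → dur=3, Σ=11 | A=load:t2 B=compute:t1 [compute-bound]
step 3: L[3]=9 C[2]=5 → dur=9, Σ=20 | A=compute:t2 B=load:t3 [load-bound]
step 4: L[4]=6 C[3]=2 → dur=6, Σ=26 | A=load:t4 B=compute:t3 [load-bound]
step 5: L[5]=4 C[4]=9 → dur=9, Σ=35 | A=compute:t4 B=load:t5 [compute-bound]
step 6: C[5]=7 → dur=7, Σ=42 | A=idle B=compute:t5 [compute-only]

step 1: A=compute:t0 B=load:t1 [load-bound]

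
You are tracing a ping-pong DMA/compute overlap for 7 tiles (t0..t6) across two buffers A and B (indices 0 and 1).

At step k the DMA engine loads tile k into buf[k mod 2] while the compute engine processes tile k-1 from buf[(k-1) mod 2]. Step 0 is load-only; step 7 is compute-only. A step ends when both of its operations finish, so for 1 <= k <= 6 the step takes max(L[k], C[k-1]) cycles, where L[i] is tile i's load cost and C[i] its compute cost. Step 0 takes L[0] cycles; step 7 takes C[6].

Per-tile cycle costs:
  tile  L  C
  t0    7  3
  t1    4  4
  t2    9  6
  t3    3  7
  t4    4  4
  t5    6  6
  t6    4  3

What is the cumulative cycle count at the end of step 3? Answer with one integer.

end_cycle[3] = 26

[0] DMA t0→A (7c) ∥ CU idle ⇒ 7c, clock 7
[1] DMA t1→B (4c) ∥ CU A:t0 (3c) ⇒ 4c, clock 11
[2] DMA t2→A (9c) ∥ CU B:t1 (4c) ⇒ 9c, clock 20
[3] DMA t3→B (3c) ∥ CU A:t2 (6c) ⇒ 6c, clock 26
[4] DMA t4→A (4c) ∥ CU B:t3 (7c) ⇒ 7c, clock 33
[5] DMA t5→B (6c) ∥ CU A:t4 (4c) ⇒ 6c, clock 39
[6] DMA t6→A (4c) ∥ CU B:t5 (6c) ⇒ 6c, clock 45
[7] DMA idle ∥ CU A:t6 (3c) ⇒ 3c, clock 48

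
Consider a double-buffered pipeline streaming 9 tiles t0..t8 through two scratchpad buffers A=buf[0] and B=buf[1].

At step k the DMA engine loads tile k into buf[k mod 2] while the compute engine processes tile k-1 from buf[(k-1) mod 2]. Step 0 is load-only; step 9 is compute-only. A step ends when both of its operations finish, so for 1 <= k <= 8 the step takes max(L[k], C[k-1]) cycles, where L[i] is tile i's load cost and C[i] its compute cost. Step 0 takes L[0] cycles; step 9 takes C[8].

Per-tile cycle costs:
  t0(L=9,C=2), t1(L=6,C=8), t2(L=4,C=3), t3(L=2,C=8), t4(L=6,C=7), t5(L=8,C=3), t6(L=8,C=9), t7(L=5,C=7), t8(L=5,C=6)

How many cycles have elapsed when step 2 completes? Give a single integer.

end_cycle[2] = 23

step 0: L[0]=9 → dur=9, Σ=9 | A=load:t0 B=idle [load-only]
step 1: L[1]=6 C[0]=2 → dur=6, Σ=15 | A=compute:t0 B=load:t1 [load-bound]
step 2: L[2]=4 C[1]=8 → dur=8, Σ=23 | A=load:t2 B=compute:t1 [compute-bound]
step 3: L[3]=2 C[2]=3 → dur=3, Σ=26 | A=compute:t2 B=load:t3 [compute-bound]
step 4: L[4]=6 C[3]=8 → dur=8, Σ=34 | A=load:t4 B=compute:t3 [compute-bound]
step 5: L[5]=8 C[4]=7 → dur=8, Σ=42 | A=compute:t4 B=load:t5 [load-bound]
step 6: L[6]=8 C[5]=3 → dur=8, Σ=50 | A=load:t6 B=compute:t5 [load-bound]
step 7: L[7]=5 C[6]=9 → dur=9, Σ=59 | A=compute:t6 B=load:t7 [compute-bound]
step 8: L[8]=5 C[7]=7 → dur=7, Σ=66 | A=load:t8 B=compute:t7 [compute-bound]
step 9: C[8]=6 → dur=6, Σ=72 | A=compute:t8 B=idle [compute-only]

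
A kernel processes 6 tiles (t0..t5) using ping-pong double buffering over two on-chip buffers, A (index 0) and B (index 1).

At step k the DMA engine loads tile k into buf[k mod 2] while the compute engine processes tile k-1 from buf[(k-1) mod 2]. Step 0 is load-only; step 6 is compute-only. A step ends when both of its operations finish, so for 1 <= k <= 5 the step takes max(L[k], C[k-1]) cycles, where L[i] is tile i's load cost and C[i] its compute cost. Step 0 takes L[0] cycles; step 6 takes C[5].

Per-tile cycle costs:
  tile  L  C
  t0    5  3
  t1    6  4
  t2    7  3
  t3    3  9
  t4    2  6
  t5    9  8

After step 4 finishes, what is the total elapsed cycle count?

step 0: L[0]=5 → dur=5, Σ=5 | A=load:t0 B=idle [load-only]
step 1: L[1]=6 C[0]=3 → dur=6, Σ=11 | A=compute:t0 B=load:t1 [load-bound]
step 2: L[2]=7 C[1]=4 → dur=7, Σ=18 | A=load:t2 B=compute:t1 [load-bound]
step 3: L[3]=3 C[2]=3 → dur=3, Σ=21 | A=compute:t2 B=load:t3 [tied]
step 4: L[4]=2 C[3]=9 → dur=9, Σ=30 | A=load:t4 B=compute:t3 [compute-bound]
step 5: L[5]=9 C[4]=6 → dur=9, Σ=39 | A=compute:t4 B=load:t5 [load-bound]
step 6: C[5]=8 → dur=8, Σ=47 | A=idle B=compute:t5 [compute-only]

end_cycle[4] = 30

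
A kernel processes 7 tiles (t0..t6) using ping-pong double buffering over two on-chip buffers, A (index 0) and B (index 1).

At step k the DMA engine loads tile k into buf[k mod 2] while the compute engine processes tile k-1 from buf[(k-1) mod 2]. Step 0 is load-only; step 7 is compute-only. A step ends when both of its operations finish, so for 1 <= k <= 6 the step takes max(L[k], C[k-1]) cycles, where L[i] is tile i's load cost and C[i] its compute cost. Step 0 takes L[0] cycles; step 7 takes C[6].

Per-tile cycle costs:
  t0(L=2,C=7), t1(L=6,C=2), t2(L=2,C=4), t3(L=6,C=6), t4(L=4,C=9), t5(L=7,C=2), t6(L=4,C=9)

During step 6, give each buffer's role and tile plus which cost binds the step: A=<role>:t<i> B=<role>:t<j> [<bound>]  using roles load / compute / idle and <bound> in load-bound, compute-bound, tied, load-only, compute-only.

step 6: A=load:t6 B=compute:t5 [load-bound]

k=0 load=t0/2c comp=- wait=2 total=2
k=1 load=t1/6c comp=t0/7c wait=7 total=9
k=2 load=t2/2c comp=t1/2c wait=2 total=11
k=3 load=t3/6c comp=t2/4c wait=6 total=17
k=4 load=t4/4c comp=t3/6c wait=6 total=23
k=5 load=t5/7c comp=t4/9c wait=9 total=32
k=6 load=t6/4c comp=t5/2c wait=4 total=36
k=7 load=- comp=t6/9c wait=9 total=45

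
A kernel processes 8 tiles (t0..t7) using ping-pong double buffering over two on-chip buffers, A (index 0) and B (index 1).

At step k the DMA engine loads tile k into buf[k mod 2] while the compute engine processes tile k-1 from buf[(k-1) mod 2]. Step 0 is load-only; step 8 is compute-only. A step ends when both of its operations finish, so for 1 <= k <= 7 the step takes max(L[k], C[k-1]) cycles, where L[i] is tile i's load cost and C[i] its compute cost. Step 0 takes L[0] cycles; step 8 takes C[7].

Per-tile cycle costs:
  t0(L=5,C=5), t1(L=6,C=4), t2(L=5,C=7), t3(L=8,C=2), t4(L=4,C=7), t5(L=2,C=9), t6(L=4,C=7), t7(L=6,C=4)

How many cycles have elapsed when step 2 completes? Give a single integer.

end_cycle[2] = 16

step 0: L[0]=5 → dur=5, Σ=5 | A=load:t0 B=idle [load-only]
step 1: L[1]=6 C[0]=5 → dur=6, Σ=11 | A=compute:t0 B=load:t1 [load-bound]
step 2: L[2]=5 C[1]=4 → dur=5, Σ=16 | A=load:t2 B=compute:t1 [load-bound]
step 3: L[3]=8 C[2]=7 → dur=8, Σ=24 | A=compute:t2 B=load:t3 [load-bound]
step 4: L[4]=4 C[3]=2 → dur=4, Σ=28 | A=load:t4 B=compute:t3 [load-bound]
step 5: L[5]=2 C[4]=7 → dur=7, Σ=35 | A=compute:t4 B=load:t5 [compute-bound]
step 6: L[6]=4 C[5]=9 → dur=9, Σ=44 | A=load:t6 B=compute:t5 [compute-bound]
step 7: L[7]=6 C[6]=7 → dur=7, Σ=51 | A=compute:t6 B=load:t7 [compute-bound]
step 8: C[7]=4 → dur=4, Σ=55 | A=idle B=compute:t7 [compute-only]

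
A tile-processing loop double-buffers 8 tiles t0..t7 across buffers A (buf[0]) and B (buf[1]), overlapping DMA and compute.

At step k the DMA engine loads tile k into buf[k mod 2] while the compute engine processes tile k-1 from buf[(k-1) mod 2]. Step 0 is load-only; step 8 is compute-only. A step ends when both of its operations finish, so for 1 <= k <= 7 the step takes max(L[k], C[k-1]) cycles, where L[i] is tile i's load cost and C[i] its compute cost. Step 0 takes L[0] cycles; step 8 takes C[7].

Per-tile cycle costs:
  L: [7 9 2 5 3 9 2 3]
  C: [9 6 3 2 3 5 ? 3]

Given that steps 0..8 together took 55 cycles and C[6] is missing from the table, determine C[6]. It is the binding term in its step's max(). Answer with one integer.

C[6] = 8

step 0 | dur = L[0]=7 = 7
step 1 | dur = max(L[1]=9, C[0]=9) = 9
step 2 | dur = max(L[2]=2, C[1]=6) = 6
step 3 | dur = max(L[3]=5, C[2]=3) = 5
step 4 | dur = max(L[4]=3, C[3]=2) = 3
step 5 | dur = max(L[5]=9, C[4]=3) = 9
step 6 | dur = max(L[6]=2, C[5]=5) = 5
step 7 | dur = max(L[7]=3, C[6]=?) = C[6]  (unknown; binding)
step 8 | dur = C[7]=3 = 3
sum of known step durations = 47
dur[7] = total - known = 55 - 47 = 8
C[6] is the binding max in step 7, so C[6] = dur[7] = 8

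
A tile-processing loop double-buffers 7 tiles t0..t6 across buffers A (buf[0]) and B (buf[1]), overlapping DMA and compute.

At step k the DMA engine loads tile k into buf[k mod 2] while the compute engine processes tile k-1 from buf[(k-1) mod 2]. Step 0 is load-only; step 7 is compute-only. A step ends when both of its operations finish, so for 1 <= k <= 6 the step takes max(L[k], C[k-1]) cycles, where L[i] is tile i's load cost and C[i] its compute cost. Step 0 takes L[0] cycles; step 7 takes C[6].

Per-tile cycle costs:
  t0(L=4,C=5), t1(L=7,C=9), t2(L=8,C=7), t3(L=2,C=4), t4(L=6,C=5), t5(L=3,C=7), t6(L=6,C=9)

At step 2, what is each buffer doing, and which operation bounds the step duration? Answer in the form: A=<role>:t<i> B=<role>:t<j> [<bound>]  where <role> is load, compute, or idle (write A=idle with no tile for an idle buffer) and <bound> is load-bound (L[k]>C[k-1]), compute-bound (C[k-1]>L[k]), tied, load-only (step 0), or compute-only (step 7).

[0] DMA t0→A (4c) ∥ CU idle ⇒ 4c, clock 4
[1] DMA t1→B (7c) ∥ CU A:t0 (5c) ⇒ 7c, clock 11
[2] DMA t2→A (8c) ∥ CU B:t1 (9c) ⇒ 9c, clock 20
[3] DMA t3→B (2c) ∥ CU A:t2 (7c) ⇒ 7c, clock 27
[4] DMA t4→A (6c) ∥ CU B:t3 (4c) ⇒ 6c, clock 33
[5] DMA t5→B (3c) ∥ CU A:t4 (5c) ⇒ 5c, clock 38
[6] DMA t6→A (6c) ∥ CU B:t5 (7c) ⇒ 7c, clock 45
[7] DMA idle ∥ CU A:t6 (9c) ⇒ 9c, clock 54

step 2: A=load:t2 B=compute:t1 [compute-bound]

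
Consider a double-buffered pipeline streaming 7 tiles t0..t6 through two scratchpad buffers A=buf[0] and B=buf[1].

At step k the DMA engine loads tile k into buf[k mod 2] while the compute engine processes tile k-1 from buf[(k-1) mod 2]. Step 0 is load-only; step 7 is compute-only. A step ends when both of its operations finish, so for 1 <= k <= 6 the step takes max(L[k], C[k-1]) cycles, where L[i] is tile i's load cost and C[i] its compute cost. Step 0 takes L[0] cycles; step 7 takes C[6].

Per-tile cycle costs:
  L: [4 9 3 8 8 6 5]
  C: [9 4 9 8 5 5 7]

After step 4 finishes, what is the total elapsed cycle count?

step 0: L[0]=4 → dur=4, Σ=4 | A=load:t0 B=idle [load-only]
step 1: L[1]=9 C[0]=9 → dur=9, Σ=13 | A=compute:t0 B=load:t1 [tied]
step 2: L[2]=3 C[1]=4 → dur=4, Σ=17 | A=load:t2 B=compute:t1 [compute-bound]
step 3: L[3]=8 C[2]=9 → dur=9, Σ=26 | A=compute:t2 B=load:t3 [compute-bound]
step 4: L[4]=8 C[3]=8 → dur=8, Σ=34 | A=load:t4 B=compute:t3 [tied]
step 5: L[5]=6 C[4]=5 → dur=6, Σ=40 | A=compute:t4 B=load:t5 [load-bound]
step 6: L[6]=5 C[5]=5 → dur=5, Σ=45 | A=load:t6 B=compute:t5 [tied]
step 7: C[6]=7 → dur=7, Σ=52 | A=compute:t6 B=idle [compute-only]

end_cycle[4] = 34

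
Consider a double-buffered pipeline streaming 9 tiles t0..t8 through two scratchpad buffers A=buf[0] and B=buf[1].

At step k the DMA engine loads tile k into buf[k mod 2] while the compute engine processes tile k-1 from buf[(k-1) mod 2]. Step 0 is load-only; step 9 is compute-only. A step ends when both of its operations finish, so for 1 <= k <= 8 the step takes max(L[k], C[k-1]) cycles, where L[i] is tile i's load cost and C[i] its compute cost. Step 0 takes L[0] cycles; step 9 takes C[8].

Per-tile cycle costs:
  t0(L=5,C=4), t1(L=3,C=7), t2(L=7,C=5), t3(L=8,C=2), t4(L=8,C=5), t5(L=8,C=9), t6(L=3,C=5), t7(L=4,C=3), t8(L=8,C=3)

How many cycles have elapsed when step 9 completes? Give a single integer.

step 0: L[0]=5 → dur=5, Σ=5 | A=load:t0 B=idle [load-only]
step 1: L[1]=3 C[0]=4 → dur=4, Σ=9 | A=compute:t0 B=load:t1 [compute-bound]
step 2: L[2]=7 C[1]=7 → dur=7, Σ=16 | A=load:t2 B=compute:t1 [tied]
step 3: L[3]=8 C[2]=5 → dur=8, Σ=24 | A=compute:t2 B=load:t3 [load-bound]
step 4: L[4]=8 C[3]=2 → dur=8, Σ=32 | A=load:t4 B=compute:t3 [load-bound]
step 5: L[5]=8 C[4]=5 → dur=8, Σ=40 | A=compute:t4 B=load:t5 [load-bound]
step 6: L[6]=3 C[5]=9 → dur=9, Σ=49 | A=load:t6 B=compute:t5 [compute-bound]
step 7: L[7]=4 C[6]=5 → dur=5, Σ=54 | A=compute:t6 B=load:t7 [compute-bound]
step 8: L[8]=8 C[7]=3 → dur=8, Σ=62 | A=load:t8 B=compute:t7 [load-bound]
step 9: C[8]=3 → dur=3, Σ=65 | A=compute:t8 B=idle [compute-only]

end_cycle[9] = 65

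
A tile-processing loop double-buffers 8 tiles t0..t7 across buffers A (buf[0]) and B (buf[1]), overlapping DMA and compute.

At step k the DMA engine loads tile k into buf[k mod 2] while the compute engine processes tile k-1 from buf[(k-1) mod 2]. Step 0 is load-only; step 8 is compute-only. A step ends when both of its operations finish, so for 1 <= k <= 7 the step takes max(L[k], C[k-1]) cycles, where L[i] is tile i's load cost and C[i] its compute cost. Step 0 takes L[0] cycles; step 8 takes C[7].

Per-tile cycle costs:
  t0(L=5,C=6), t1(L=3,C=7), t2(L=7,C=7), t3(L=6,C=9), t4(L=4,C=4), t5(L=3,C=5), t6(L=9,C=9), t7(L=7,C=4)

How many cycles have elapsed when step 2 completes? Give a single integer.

end_cycle[2] = 18

  0. 5=5c; end=5; A:t0 B:-
  1. max(3,6)=6c; end=11; A:t0 B:t1
  2. max(7,7)=7c; end=18; A:t2 B:t1
  3. max(6,7)=7c; end=25; A:t2 B:t3
  4. max(4,9)=9c; end=34; A:t4 B:t3
  5. max(3,4)=4c; end=38; A:t4 B:t5
  6. max(9,5)=9c; end=47; A:t6 B:t5
  7. max(7,9)=9c; end=56; A:t6 B:t7
  8. 4=4c; end=60; A:t6 B:t7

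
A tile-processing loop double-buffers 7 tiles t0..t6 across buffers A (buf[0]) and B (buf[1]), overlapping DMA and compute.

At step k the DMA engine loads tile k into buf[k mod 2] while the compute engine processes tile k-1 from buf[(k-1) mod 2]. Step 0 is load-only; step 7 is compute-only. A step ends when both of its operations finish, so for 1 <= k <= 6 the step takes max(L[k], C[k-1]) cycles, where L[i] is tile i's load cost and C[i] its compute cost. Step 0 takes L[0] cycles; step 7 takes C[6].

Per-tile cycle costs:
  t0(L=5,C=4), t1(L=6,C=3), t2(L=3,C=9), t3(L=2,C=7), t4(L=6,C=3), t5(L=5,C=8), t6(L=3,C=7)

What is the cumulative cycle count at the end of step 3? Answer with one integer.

end_cycle[3] = 23

k=0 load=t0/5c comp=- wait=5 total=5
k=1 load=t1/6c comp=t0/4c wait=6 total=11
k=2 load=t2/3c comp=t1/3c wait=3 total=14
k=3 load=t3/2c comp=t2/9c wait=9 total=23
k=4 load=t4/6c comp=t3/7c wait=7 total=30
k=5 load=t5/5c comp=t4/3c wait=5 total=35
k=6 load=t6/3c comp=t5/8c wait=8 total=43
k=7 load=- comp=t6/7c wait=7 total=50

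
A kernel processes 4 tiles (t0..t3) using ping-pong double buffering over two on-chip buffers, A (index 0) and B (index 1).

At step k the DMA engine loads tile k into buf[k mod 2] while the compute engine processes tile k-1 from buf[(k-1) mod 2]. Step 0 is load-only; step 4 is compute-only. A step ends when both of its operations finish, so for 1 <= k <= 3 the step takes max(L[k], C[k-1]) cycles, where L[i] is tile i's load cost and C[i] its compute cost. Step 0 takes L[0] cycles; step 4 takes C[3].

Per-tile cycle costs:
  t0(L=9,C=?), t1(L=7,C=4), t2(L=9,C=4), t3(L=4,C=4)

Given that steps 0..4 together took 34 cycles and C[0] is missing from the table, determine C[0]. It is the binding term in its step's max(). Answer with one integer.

step 0: dur = L[0]=9 = 9
step 1: dur = max(L[1]=7, C[0]=?) = C[0]  (unknown; binding)
step 2: dur = max(L[2]=9, C[1]=4) = 9
step 3: dur = max(L[3]=4, C[2]=4) = 4
step 4: dur = C[3]=4 = 4
sum of known step durations = 26
dur[1] = total - known = 34 - 26 = 8
C[0] is the binding max in step 1, so C[0] = dur[1] = 8

C[0] = 8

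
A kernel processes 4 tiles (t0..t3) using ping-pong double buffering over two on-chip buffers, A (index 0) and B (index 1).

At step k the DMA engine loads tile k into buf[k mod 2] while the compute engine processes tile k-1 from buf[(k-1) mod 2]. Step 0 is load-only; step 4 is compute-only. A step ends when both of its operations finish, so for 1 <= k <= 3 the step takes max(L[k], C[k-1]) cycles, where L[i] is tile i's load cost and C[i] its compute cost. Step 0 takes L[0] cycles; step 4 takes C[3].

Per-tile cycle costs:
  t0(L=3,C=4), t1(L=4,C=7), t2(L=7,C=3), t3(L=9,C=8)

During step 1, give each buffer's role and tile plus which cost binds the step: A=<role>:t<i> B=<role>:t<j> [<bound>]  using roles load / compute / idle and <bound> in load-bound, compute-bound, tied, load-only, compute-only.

  0. 3=3c; end=3; A:t0 B:-
  1. max(4,4)=4c; end=7; A:t0 B:t1
  2. max(7,7)=7c; end=14; A:t2 B:t1
  3. max(9,3)=9c; end=23; A:t2 B:t3
  4. 8=8c; end=31; A:t2 B:t3

step 1: A=compute:t0 B=load:t1 [tied]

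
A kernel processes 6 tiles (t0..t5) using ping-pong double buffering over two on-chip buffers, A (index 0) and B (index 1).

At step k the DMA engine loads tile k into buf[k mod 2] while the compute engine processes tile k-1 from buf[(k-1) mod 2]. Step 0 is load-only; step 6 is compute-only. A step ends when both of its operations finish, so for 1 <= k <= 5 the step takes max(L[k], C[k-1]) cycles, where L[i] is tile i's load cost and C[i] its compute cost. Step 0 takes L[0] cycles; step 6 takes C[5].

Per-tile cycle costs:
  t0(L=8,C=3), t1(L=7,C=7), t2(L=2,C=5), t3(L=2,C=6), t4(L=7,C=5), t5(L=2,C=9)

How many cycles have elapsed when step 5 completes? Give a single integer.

k=0 load=t0/8c comp=- wait=8 total=8
k=1 load=t1/7c comp=t0/3c wait=7 total=15
k=2 load=t2/2c comp=t1/7c wait=7 total=22
k=3 load=t3/2c comp=t2/5c wait=5 total=27
k=4 load=t4/7c comp=t3/6c wait=7 total=34
k=5 load=t5/2c comp=t4/5c wait=5 total=39
k=6 load=- comp=t5/9c wait=9 total=48

end_cycle[5] = 39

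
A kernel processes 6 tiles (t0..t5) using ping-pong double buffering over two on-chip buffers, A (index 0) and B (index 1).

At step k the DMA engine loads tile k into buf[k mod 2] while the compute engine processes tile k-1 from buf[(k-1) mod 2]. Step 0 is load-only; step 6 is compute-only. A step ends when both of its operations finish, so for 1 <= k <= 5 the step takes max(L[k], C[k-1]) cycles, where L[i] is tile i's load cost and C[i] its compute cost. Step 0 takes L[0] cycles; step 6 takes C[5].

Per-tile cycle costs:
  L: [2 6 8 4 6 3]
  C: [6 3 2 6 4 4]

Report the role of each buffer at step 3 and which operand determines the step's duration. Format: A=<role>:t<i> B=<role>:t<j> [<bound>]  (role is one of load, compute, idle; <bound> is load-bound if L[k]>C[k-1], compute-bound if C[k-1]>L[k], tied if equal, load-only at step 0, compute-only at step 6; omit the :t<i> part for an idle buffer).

step 3: A=compute:t2 B=load:t3 [load-bound]

step 0: L[0]=2 → dur=2, Σ=2 | A=load:t0 B=idle [load-only]
step 1: L[1]=6 C[0]=6 → dur=6, Σ=8 | A=compute:t0 B=load:t1 [tied]
step 2: L[2]=8 C[1]=3 → dur=8, Σ=16 | A=load:t2 B=compute:t1 [load-bound]
step 3: L[3]=4 C[2]=2 → dur=4, Σ=20 | A=compute:t2 B=load:t3 [load-bound]
step 4: L[4]=6 C[3]=6 → dur=6, Σ=26 | A=load:t4 B=compute:t3 [tied]
step 5: L[5]=3 C[4]=4 → dur=4, Σ=30 | A=compute:t4 B=load:t5 [compute-bound]
step 6: C[5]=4 → dur=4, Σ=34 | A=idle B=compute:t5 [compute-only]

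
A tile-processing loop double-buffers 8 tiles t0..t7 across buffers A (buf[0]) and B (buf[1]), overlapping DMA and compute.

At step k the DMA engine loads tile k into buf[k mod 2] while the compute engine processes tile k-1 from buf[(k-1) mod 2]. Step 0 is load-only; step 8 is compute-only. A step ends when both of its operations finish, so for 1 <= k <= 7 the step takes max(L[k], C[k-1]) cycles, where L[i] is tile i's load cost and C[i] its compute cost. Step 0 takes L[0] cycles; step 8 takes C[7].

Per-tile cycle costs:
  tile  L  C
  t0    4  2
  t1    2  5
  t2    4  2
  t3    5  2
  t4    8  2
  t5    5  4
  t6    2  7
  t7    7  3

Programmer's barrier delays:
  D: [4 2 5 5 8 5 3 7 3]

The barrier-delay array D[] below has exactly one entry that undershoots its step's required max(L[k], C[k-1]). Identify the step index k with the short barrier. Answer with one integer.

k=0 barrier L[0]=4→4c, D[0]=4 ok
k=1 barrier max(L[1]=2,C[0]=2)→2c, D[1]=2 ok
k=2 barrier max(L[2]=4,C[1]=5)→5c, D[2]=5 ok
k=3 barrier max(L[3]=5,C[2]=2)→5c, D[3]=5 ok
k=4 barrier max(L[4]=8,C[3]=2)→8c, D[4]=8 ok
k=5 barrier max(L[5]=5,C[4]=2)→5c, D[5]=5 ok
k=6 barrier max(L[6]=2,C[5]=4)→4c, D[6]=3 SHORT
k=7 barrier max(L[7]=7,C[6]=7)→7c, D[7]=7 ok
k=8 barrier C[7]=3→3c, D[8]=3 ok

hazard at step 6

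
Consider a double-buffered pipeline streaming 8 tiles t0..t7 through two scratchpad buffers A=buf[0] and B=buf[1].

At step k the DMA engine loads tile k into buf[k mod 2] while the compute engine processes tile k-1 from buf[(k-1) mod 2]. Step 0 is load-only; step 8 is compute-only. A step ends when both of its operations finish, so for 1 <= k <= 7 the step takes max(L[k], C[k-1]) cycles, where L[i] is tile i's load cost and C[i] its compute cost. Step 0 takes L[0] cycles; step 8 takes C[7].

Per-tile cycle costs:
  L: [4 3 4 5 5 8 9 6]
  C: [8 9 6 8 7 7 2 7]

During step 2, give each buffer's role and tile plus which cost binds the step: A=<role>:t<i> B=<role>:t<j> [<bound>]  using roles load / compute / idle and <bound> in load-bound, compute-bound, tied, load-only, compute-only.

step 0: L[0]=4 → dur=4, Σ=4 | A=load:t0 B=idle [load-only]
step 1: L[1]=3 C[0]=8 → dur=8, Σ=12 | A=compute:t0 B=load:t1 [compute-bound]
step 2: L[2]=4 C[1]=9 → dur=9, Σ=21 | A=load:t2 B=compute:t1 [compute-bound]
step 3: L[3]=5 C[2]=6 → dur=6, Σ=27 | A=compute:t2 B=load:t3 [compute-bound]
step 4: L[4]=5 C[3]=8 → dur=8, Σ=35 | A=load:t4 B=compute:t3 [compute-bound]
step 5: L[5]=8 C[4]=7 → dur=8, Σ=43 | A=compute:t4 B=load:t5 [load-bound]
step 6: L[6]=9 C[5]=7 → dur=9, Σ=52 | A=load:t6 B=compute:t5 [load-bound]
step 7: L[7]=6 C[6]=2 → dur=6, Σ=58 | A=compute:t6 B=load:t7 [load-bound]
step 8: C[7]=7 → dur=7, Σ=65 | A=idle B=compute:t7 [compute-only]

step 2: A=load:t2 B=compute:t1 [compute-bound]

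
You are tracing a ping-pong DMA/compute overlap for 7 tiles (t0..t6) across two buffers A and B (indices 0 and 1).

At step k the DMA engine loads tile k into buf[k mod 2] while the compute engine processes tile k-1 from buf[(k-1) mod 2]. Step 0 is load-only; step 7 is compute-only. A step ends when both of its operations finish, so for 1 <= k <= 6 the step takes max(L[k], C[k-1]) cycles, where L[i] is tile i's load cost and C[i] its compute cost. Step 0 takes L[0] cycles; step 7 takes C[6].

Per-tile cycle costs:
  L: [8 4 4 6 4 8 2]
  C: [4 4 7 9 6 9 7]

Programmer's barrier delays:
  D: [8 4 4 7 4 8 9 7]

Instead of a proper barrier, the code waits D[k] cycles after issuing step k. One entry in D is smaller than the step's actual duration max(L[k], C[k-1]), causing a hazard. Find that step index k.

k=0 barrier L[0]=8→8c, D[0]=8 ok
k=1 barrier max(L[1]=4,C[0]=4)→4c, D[1]=4 ok
k=2 barrier max(L[2]=4,C[1]=4)→4c, D[2]=4 ok
k=3 barrier max(L[3]=6,C[2]=7)→7c, D[3]=7 ok
k=4 barrier max(L[4]=4,C[3]=9)→9c, D[4]=4 SHORT
k=5 barrier max(L[5]=8,C[4]=6)→8c, D[5]=8 ok
k=6 barrier max(L[6]=2,C[5]=9)→9c, D[6]=9 ok
k=7 barrier C[6]=7→7c, D[7]=7 ok

hazard at step 4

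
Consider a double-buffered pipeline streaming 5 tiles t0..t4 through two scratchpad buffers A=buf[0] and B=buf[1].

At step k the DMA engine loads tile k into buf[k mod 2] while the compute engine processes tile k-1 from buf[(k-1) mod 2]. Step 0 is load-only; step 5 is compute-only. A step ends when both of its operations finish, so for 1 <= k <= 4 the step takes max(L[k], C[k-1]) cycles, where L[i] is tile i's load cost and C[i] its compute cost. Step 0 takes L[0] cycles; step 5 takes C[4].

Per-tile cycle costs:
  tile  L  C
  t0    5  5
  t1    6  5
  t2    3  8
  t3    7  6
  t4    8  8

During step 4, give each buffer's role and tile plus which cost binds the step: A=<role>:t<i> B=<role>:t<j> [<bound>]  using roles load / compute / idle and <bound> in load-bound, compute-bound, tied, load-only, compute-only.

[0] DMA t0→A (5c) ∥ CU idle ⇒ 5c, clock 5
[1] DMA t1→B (6c) ∥ CU A:t0 (5c) ⇒ 6c, clock 11
[2] DMA t2→A (3c) ∥ CU B:t1 (5c) ⇒ 5c, clock 16
[3] DMA t3→B (7c) ∥ CU A:t2 (8c) ⇒ 8c, clock 24
[4] DMA t4→A (8c) ∥ CU B:t3 (6c) ⇒ 8c, clock 32
[5] DMA idle ∥ CU A:t4 (8c) ⇒ 8c, clock 40

step 4: A=load:t4 B=compute:t3 [load-bound]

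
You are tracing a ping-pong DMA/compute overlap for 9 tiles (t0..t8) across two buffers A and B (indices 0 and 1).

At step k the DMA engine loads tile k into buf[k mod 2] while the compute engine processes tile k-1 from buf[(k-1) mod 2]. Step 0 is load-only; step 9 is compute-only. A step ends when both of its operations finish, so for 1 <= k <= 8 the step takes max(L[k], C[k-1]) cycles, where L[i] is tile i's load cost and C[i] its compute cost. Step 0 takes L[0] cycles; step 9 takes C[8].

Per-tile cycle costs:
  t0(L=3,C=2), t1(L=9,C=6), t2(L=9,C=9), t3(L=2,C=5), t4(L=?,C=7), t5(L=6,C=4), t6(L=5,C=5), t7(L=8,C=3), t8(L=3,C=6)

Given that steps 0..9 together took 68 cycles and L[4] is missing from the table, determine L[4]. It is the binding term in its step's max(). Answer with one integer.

L[4] = 9

step 0 | dur = L[0]=3 = 3
step 1 | dur = max(L[1]=9, C[0]=2) = 9
step 2 | dur = max(L[2]=9, C[1]=6) = 9
step 3 | dur = max(L[3]=2, C[2]=9) = 9
step 4 | dur = max(L[4]=?, C[3]=5) = L[4]  (unknown; binding)
step 5 | dur = max(L[5]=6, C[4]=7) = 7
step 6 | dur = max(L[6]=5, C[5]=4) = 5
step 7 | dur = max(L[7]=8, C[6]=5) = 8
step 8 | dur = max(L[8]=3, C[7]=3) = 3
step 9 | dur = C[8]=6 = 6
sum of known step durations = 59
dur[4] = total - known = 68 - 59 = 9
L[4] is the binding max in step 4, so L[4] = dur[4] = 9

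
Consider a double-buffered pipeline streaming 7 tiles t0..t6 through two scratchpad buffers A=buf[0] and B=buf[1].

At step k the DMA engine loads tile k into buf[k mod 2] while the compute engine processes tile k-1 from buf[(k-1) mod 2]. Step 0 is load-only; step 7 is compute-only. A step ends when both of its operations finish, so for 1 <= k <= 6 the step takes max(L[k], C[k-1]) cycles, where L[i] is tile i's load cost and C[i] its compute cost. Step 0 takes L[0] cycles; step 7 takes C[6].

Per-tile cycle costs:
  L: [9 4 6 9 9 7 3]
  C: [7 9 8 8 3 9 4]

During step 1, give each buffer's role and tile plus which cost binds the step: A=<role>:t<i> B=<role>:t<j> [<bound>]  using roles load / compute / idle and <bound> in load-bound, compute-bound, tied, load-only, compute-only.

  0. 9=9c; end=9; A:t0 B:-
  1. max(4,7)=7c; end=16; A:t0 B:t1
  2. max(6,9)=9c; end=25; A:t2 B:t1
  3. max(9,8)=9c; end=34; A:t2 B:t3
  4. max(9,8)=9c; end=43; A:t4 B:t3
  5. max(7,3)=7c; end=50; A:t4 B:t5
  6. max(3,9)=9c; end=59; A:t6 B:t5
  7. 4=4c; end=63; A:t6 B:t5

step 1: A=compute:t0 B=load:t1 [compute-bound]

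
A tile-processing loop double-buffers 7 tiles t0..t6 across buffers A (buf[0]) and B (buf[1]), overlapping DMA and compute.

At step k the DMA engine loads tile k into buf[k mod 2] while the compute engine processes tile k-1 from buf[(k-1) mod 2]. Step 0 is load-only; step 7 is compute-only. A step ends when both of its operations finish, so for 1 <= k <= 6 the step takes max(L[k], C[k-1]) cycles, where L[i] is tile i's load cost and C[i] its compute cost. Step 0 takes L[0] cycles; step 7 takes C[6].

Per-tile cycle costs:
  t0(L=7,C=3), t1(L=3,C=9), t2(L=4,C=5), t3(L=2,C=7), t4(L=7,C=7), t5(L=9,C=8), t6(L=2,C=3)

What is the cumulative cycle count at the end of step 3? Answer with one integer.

end_cycle[3] = 24

  0. 7=7c; end=7; A:t0 B:-
  1. max(3,3)=3c; end=10; A:t0 B:t1
  2. max(4,9)=9c; end=19; A:t2 B:t1
  3. max(2,5)=5c; end=24; A:t2 B:t3
  4. max(7,7)=7c; end=31; A:t4 B:t3
  5. max(9,7)=9c; end=40; A:t4 B:t5
  6. max(2,8)=8c; end=48; A:t6 B:t5
  7. 3=3c; end=51; A:t6 B:t5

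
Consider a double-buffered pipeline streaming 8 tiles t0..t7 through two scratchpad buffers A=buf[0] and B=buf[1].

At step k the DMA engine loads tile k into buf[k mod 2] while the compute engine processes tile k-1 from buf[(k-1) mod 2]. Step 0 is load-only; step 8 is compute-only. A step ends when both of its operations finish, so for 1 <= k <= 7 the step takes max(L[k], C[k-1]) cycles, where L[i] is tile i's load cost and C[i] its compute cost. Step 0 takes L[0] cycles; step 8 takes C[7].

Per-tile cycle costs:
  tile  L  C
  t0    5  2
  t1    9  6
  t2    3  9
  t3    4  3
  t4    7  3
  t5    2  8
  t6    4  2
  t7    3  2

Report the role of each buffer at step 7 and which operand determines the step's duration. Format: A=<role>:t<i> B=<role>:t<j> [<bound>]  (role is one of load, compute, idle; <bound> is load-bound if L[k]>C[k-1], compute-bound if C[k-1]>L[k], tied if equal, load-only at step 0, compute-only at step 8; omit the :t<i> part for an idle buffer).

k=0 load=t0/5c comp=- wait=5 total=5
k=1 load=t1/9c comp=t0/2c wait=9 total=14
k=2 load=t2/3c comp=t1/6c wait=6 total=20
k=3 load=t3/4c comp=t2/9c wait=9 total=29
k=4 load=t4/7c comp=t3/3c wait=7 total=36
k=5 load=t5/2c comp=t4/3c wait=3 total=39
k=6 load=t6/4c comp=t5/8c wait=8 total=47
k=7 load=t7/3c comp=t6/2c wait=3 total=50
k=8 load=- comp=t7/2c wait=2 total=52

step 7: A=compute:t6 B=load:t7 [load-bound]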